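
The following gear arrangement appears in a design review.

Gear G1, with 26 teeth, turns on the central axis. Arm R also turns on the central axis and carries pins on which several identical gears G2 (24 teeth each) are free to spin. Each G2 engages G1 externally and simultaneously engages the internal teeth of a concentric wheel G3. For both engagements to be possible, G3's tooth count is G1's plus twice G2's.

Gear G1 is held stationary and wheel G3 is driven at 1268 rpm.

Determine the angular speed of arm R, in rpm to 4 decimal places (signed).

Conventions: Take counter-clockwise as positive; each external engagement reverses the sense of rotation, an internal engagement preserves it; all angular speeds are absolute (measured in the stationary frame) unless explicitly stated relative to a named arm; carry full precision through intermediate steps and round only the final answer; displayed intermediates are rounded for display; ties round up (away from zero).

recognized (axles ride arm R): planetary set, 26/24/74 teeth
normalise by the input: solve with ω_ring = 1, then scale by 1268 rpm
ring teeth: 26 + 2·24 = 74
26(ω_sun−ω_arm) = −74(ω_ring−ω_arm),  ω_sun = 0, ω_ring = 1
26(0−ω_arm) = −74(1−ω_arm)  ⇒  100·ω_arm = 74  ⇒  ω_arm = 37/50
scale: ω_arm = 37/50 × 1268 rpm = +938.3200 rpm

+938.3200 rpm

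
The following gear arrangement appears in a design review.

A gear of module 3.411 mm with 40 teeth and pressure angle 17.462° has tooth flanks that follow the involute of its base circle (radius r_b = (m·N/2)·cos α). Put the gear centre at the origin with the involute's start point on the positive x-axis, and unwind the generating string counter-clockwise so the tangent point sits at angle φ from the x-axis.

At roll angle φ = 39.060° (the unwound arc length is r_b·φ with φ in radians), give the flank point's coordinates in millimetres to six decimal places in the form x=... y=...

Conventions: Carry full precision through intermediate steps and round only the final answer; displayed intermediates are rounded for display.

recognized (one wheel, involute flank): single-mesh tooth geometry, m = 3.411, N = 40
pitch radius r_p = m·N/2 = 3.411·40/2 = 68.220000
base radius r_b = r_p·cos α = 68.220000·cos 17.462° = 65.076162
roll angle φ = 39.060° = 0.68172561 rad
x = r_b·(cos φ + φ·sin φ) = 78.486075
y = r_b·(sin φ − φ·cos φ) = 6.558579

x=78.486075 y=6.558579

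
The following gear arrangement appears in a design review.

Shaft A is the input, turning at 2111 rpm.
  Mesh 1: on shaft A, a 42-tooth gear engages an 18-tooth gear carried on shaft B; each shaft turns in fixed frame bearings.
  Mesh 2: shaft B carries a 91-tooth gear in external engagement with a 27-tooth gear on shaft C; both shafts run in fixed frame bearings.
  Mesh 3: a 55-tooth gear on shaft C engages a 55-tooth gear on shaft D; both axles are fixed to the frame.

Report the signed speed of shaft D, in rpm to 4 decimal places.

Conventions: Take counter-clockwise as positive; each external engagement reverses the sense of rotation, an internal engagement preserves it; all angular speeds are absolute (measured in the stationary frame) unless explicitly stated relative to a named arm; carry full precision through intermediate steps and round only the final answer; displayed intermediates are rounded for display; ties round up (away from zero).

-16601.3210 rpm

topology: fixed-axis compound train — 3 meshes, A→D
mesh 1 [42T→18T]: ω = 2111.0000×42/18 = 4925.6667 rpm, sense flips to −
mesh 2 [91T→27T]: ω = 4925.6667×91/27 = 16601.3210 rpm, sense flips to +
mesh 3 [55T→55T]: ω = 16601.3210×55/55 = 16601.3210 rpm, sense flips to −
signed output speed = -16601.3210 rpm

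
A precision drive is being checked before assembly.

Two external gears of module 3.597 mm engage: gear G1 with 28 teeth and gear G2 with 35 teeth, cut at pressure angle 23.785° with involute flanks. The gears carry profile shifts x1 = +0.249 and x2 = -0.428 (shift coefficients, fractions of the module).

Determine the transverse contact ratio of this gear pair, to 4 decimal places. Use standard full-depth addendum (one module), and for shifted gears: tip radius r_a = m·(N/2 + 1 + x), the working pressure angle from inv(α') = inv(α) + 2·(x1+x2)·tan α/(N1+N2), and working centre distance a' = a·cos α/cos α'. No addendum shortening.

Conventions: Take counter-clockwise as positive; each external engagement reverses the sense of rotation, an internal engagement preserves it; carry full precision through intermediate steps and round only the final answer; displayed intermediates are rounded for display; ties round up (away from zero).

class = single-mesh tooth geometry [involute pair 28T × 35T, m = 3.597]
base radii: r_b1 = 46.080858, r_b2 = 57.601072
tip radii: r_a1 = 54.850653, r_a2 = 65.004984
inv(α') = inv(23.785°) + 2·(+0.249-0.428)·tan α/(28+35) = 0.02310878  ⇒  α' = 23.01896°
a' = a·cos α / cos α' = 113.3055·cos 23.785°/cos 23.01896° = 112.651773
action lengths: √(r_a1²−r_b1²) = 29.751449, √(r_a2²−r_b2²) = 30.129130
base pitch p_b = π·m·cos α = 10.340520
CR = (29.751449 + 30.129130 − 112.651773·sin 23.01896°)/10.340520 = 1.530842
contact ratio ≈ 1.5308

1.5308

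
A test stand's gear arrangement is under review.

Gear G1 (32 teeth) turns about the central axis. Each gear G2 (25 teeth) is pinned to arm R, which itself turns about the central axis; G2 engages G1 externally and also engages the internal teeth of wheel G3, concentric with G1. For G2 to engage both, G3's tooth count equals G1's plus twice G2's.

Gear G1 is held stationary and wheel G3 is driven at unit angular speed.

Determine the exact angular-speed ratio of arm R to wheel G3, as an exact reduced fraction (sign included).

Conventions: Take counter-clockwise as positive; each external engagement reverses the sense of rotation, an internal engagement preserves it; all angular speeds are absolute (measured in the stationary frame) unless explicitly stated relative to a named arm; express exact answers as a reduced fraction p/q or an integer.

class = planetary set [G3 = 32+2·25 = 82; Willis about the carrier]
ring teeth: 32 + 2·25 = 82
32(ω_sun−ω_arm) = −82(ω_ring−ω_arm),  ω_sun = 0, ω_ring = 1
32(0−ω_arm) = −82(1−ω_arm)  ⇒  114·ω_arm = 82  ⇒  ω_arm = 41/57
ω_out/ω_in = 41/57

41/57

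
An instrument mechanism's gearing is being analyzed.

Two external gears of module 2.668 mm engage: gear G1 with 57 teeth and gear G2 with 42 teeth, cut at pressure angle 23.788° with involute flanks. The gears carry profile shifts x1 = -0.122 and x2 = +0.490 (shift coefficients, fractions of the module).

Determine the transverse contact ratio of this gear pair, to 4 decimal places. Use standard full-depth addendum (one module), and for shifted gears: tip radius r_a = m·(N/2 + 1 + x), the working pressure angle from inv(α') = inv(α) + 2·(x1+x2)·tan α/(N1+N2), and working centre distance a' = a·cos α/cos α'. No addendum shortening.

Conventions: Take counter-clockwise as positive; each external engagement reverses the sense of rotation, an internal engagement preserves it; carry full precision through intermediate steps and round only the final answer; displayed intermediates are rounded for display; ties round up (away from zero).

1.5188

single-mesh involute tooth geometry (57T engaging 42T at module 2.668)
base radii: r_b1 = 69.578128, r_b2 = 51.268095
tip radii: r_a1 = 78.380504, r_a2 = 60.003320
inv(α') = inv(23.788°) + 2·(-0.122+0.490)·tan α/(57+42) = 0.02890055  ⇒  α' = 24.71306°
a' = a·cos α / cos α' = 132.0660·cos 23.788°/cos 24.71306° = 133.030063
action lengths: √(r_a1²−r_b1²) = 36.088606, √(r_a2²−r_b2²) = 31.176608
base pitch p_b = π·m·cos α = 7.669689
CR = (36.088606 + 31.176608 − 133.030063·sin 24.71306°)/7.669689 = 1.518807
contact ratio ≈ 1.5188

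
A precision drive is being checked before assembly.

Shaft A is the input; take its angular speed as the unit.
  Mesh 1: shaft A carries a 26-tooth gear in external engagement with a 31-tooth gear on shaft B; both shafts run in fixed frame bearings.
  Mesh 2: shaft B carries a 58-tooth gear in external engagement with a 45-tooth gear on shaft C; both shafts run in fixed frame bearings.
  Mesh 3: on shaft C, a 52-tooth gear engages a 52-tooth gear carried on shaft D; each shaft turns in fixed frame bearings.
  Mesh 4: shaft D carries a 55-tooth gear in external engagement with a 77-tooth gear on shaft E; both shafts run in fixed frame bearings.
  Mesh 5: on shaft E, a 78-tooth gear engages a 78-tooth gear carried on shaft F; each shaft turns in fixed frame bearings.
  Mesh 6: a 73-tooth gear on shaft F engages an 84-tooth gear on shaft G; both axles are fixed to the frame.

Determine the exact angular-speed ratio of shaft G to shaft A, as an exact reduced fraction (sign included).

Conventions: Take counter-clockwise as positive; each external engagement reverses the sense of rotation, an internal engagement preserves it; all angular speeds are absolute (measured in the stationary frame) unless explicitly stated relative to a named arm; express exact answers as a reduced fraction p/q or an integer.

class = fixed-axis compound train [6 meshes; 6 ratios multiply, 6 sense flips]
mesh 1 [26T→31T]: running ratio 26/31, sense −
mesh 2 [58T→45T]: running ratio 1508/1395, sense +
mesh 3 [52T→52T]: running ratio 1508/1395, sense −
mesh 4 [55T→77T]: running ratio 1508/1953, sense +
mesh 5 [78T→78T]: running ratio 1508/1953, sense −
mesh 6 [73T→84T]: running ratio 27521/41013, sense +
ω_out/ω_in = 27521/41013

27521/41013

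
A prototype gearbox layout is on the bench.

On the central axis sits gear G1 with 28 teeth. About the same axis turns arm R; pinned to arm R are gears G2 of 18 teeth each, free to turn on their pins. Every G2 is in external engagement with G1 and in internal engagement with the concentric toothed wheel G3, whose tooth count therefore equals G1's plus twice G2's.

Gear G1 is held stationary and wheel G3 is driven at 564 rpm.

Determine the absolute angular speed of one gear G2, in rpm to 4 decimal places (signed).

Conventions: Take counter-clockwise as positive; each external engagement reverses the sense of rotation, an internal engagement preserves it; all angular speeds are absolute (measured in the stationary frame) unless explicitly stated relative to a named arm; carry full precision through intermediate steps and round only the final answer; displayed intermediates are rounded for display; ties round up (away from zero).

+1002.6667 rpm

recognized (axles ride arm R): planetary set, 28/18/64 teeth
normalise by the input: solve with ω_ring = 1, then scale by 564 rpm
ring teeth: 28 + 2·18 = 64
28(ω_sun−ω_arm) = −64(ω_ring−ω_arm),  ω_sun = 0, ω_ring = 1
28(0−ω_arm) = −64(1−ω_arm)  ⇒  92·ω_arm = 64  ⇒  ω_arm = 16/23
sun–planet mesh: 28·(0−16/23) = −18·(ω_p−ω_arm)  ⇒  ω_p−ω_arm = 224/207
ω_p = 16/23 + 224/207 = 16/9
scale: ω_p = 16/9 × 564 rpm = +1002.6667 rpm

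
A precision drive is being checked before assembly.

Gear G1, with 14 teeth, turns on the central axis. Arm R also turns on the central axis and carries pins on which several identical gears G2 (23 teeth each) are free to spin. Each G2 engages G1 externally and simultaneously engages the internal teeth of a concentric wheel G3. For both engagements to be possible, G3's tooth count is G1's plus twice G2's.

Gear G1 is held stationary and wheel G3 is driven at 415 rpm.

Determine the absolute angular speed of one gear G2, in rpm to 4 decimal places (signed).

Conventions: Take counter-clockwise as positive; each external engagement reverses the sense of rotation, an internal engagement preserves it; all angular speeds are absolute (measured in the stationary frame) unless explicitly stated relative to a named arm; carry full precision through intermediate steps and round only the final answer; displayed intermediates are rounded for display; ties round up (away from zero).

+541.3043 rpm

recognized (axles ride arm R): planetary set, 14/23/60 teeth
normalise by the input: solve with ω_ring = 1, then scale by 415 rpm
ring teeth: 14 + 2·23 = 60
14(ω_sun−ω_arm) = −60(ω_ring−ω_arm),  ω_sun = 0, ω_ring = 1
14(0−ω_arm) = −60(1−ω_arm)  ⇒  74·ω_arm = 60  ⇒  ω_arm = 30/37
sun–planet mesh: 14·(0−30/37) = −23·(ω_p−ω_arm)  ⇒  ω_p−ω_arm = 420/851
ω_p = 30/37 + 420/851 = 30/23
scale: ω_p = 30/23 × 415 rpm = +541.3043 rpm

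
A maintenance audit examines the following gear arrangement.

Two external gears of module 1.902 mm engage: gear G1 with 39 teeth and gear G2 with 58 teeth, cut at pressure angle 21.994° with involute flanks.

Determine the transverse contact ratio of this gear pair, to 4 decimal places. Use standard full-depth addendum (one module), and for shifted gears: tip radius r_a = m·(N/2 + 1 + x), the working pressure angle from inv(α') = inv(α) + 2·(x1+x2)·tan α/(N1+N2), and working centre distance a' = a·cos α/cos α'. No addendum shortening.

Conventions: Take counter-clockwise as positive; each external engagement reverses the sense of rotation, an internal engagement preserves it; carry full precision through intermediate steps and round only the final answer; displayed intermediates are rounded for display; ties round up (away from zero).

single-mesh involute tooth geometry (39T engaging 58T at module 1.902)
base radii: r_b1 = 34.389777, r_b2 = 51.143771
tip radii: r_a1 = 38.991000, r_a2 = 57.060000
no profile shift: α' = α, a' = a
action lengths: √(r_a1²−r_b1²) = 18.375019, √(r_a2²−r_b2²) = 25.301350
base pitch p_b = π·m·cos α = 5.540445
CR = (18.375019 + 25.301350 − 92.247000·sin 21.99400°)/5.540445 = 1.647700
contact ratio ≈ 1.6477

1.6477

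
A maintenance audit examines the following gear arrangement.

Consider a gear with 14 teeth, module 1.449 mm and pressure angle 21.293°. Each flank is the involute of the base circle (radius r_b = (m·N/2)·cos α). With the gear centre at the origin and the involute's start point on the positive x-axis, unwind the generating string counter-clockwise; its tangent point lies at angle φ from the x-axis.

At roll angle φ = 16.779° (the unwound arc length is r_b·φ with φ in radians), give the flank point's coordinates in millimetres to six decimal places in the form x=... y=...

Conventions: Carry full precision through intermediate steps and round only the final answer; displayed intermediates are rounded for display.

x=9.847190 y=0.078440

topology: single-mesh involute geometry — m = 1.449, N = 14
pitch radius r_p = m·N/2 = 1.449·14/2 = 10.143000
base radius r_b = r_p·cos α = 10.143000·cos 21.293° = 9.450594
roll angle φ = 16.779° = 0.29284880 rad
x = r_b·(cos φ + φ·sin φ) = 9.847190
y = r_b·(sin φ − φ·cos φ) = 0.078440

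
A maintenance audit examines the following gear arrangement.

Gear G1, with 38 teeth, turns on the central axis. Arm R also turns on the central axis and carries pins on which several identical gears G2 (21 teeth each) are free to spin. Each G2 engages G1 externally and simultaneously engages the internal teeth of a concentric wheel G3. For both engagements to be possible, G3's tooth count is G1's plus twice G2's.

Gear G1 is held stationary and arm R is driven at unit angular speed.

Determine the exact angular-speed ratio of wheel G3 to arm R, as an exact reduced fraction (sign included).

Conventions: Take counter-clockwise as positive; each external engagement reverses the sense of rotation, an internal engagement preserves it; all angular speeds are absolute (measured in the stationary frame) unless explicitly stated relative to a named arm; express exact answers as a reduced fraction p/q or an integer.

recognized (axles ride arm R): planetary set, 38/21/80 teeth
ring teeth: 38 + 2·21 = 80
38(ω_sun−ω_arm) = −80(ω_ring−ω_arm),  ω_sun = 0, ω_arm = 1
ω_ring = 1 − (38/80)(0−1) = 59/40
ω_out/ω_in = 59/40

59/40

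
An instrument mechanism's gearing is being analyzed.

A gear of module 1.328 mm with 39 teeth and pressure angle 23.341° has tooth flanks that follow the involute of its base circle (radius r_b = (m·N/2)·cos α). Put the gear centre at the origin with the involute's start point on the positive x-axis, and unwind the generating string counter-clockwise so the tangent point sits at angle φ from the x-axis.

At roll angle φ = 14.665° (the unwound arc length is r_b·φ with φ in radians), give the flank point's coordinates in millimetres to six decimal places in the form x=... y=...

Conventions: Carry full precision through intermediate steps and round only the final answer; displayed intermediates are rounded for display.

recognized (one wheel, involute flank): single-mesh tooth geometry, m = 1.328, N = 39
pitch radius r_p = m·N/2 = 1.328·39/2 = 25.896000
base radius r_b = r_p·cos α = 25.896000·cos 23.341° = 23.776752
roll angle φ = 14.665° = 0.25595253 rad
x = r_b·(cos φ + φ·sin φ) = 24.542870
y = r_b·(sin φ − φ·cos φ) = 0.132027

x=24.542870 y=0.132027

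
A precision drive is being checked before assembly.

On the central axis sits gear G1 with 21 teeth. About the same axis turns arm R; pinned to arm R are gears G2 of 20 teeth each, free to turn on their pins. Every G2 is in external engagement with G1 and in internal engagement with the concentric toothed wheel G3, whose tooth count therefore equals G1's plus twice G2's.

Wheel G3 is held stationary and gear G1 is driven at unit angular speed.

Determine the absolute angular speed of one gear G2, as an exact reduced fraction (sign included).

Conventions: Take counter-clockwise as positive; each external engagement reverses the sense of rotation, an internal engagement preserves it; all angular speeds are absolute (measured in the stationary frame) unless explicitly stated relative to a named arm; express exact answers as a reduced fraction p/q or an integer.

-21/40

topology: planetary set — G1 21T / G2 20T / G3 61T, arm = carrier (Willis)
ring teeth: 21 + 2·20 = 61
21(ω_sun−ω_arm) = −61(ω_ring−ω_arm),  ω_ring = 0, ω_sun = 1
21(1−ω_arm) = −61(0−ω_arm)  ⇒  82·ω_arm = 21  ⇒  ω_arm = 21/82
sun–planet mesh: 21·(1−21/82) = −20·(ω_p−ω_arm)  ⇒  ω_p−ω_arm = -1281/1640
ω_p = 21/82 − 1281/1640 = -21/40
exact speed ratio = -21/40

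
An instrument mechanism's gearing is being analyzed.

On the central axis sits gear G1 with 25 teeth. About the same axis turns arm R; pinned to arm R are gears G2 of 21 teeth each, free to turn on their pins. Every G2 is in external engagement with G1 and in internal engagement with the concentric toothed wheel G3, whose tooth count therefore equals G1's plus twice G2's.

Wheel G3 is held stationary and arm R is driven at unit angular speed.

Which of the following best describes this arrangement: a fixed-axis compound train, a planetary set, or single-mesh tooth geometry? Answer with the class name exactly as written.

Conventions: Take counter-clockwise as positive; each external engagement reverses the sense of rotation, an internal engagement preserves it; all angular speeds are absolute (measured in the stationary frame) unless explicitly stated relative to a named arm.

planetary set

topology: planetary set — G1 25T / G2 21T / G3 67T, arm = carrier (Willis)
classification: planetary set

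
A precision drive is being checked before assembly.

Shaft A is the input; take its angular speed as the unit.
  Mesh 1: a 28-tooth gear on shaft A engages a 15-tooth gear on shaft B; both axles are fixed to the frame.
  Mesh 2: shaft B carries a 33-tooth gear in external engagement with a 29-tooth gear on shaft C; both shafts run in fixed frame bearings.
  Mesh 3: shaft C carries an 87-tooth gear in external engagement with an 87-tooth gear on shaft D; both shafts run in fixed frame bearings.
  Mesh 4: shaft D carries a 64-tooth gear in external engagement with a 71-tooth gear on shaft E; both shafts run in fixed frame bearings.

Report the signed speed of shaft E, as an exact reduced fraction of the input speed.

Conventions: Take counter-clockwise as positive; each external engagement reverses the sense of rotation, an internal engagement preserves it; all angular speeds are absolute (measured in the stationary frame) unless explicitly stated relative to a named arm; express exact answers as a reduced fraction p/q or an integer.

4-mesh fixed-axis compound train (all bearings frame-fixed)
mesh 1 [28T→15T]: |ω|/ω_in = 1×28/15 = 28/15, sense flips to −
mesh 2 [33T→29T]: |ω|/ω_in = (28/15)×33/29 = 308/145, sense flips to +
mesh 3 [87T→87T]: |ω|/ω_in = (308/145)×87/87 = 308/145, sense flips to −
mesh 4 [64T→71T]: |ω|/ω_in = (308/145)×64/71 = 19712/10295, sense flips to +
signed output speed (× input speed) = 19712/10295

19712/10295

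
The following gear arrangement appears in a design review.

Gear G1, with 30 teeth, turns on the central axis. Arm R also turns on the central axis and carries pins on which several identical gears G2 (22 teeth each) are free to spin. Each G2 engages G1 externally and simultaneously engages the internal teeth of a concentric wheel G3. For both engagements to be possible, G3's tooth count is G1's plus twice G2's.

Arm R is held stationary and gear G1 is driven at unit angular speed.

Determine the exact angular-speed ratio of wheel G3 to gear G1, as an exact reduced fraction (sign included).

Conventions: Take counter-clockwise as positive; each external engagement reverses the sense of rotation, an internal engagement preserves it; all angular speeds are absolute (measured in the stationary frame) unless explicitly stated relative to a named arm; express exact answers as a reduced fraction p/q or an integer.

-15/37

class = planetary set [G3 = 30+2·22 = 74; Willis about the carrier]
ring teeth: 30 + 2·22 = 74
30(ω_sun−ω_arm) = −74(ω_ring−ω_arm),  ω_arm = 0, ω_sun = 1
ω_ring = 0 − (30/74)(1−0) = -15/37
ω_out/ω_in = -15/37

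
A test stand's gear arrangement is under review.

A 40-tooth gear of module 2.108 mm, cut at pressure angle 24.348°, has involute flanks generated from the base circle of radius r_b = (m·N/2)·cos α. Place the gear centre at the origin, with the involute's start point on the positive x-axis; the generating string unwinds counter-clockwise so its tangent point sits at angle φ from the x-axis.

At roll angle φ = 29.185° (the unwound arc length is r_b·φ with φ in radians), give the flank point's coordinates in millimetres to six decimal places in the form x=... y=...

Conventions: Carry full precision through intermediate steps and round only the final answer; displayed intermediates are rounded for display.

x=43.074618 y=1.648642

topology: single-mesh involute geometry — m = 2.108, N = 40
pitch radius r_p = m·N/2 = 2.108·40/2 = 42.160000
base radius r_b = r_p·cos α = 42.160000·cos 24.348° = 38.410214
roll angle φ = 29.185° = 0.50937434 rad
x = r_b·(cos φ + φ·sin φ) = 43.074618
y = r_b·(sin φ − φ·cos φ) = 1.648642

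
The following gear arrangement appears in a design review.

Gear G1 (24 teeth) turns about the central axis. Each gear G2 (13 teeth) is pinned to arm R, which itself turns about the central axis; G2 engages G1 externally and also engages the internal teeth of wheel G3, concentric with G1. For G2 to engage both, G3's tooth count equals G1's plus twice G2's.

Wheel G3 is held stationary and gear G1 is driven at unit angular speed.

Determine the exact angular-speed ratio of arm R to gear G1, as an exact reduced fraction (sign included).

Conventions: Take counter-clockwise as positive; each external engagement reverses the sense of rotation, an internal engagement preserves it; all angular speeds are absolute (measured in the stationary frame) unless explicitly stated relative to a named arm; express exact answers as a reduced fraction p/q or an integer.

recognized (axles ride arm R): planetary set, 24/13/50 teeth
ring teeth: 24 + 2·13 = 50
24(ω_sun−ω_arm) = −50(ω_ring−ω_arm),  ω_ring = 0, ω_sun = 1
24(1−ω_arm) = −50(0−ω_arm)  ⇒  74·ω_arm = 24  ⇒  ω_arm = 12/37
ω_out/ω_in = 12/37

12/37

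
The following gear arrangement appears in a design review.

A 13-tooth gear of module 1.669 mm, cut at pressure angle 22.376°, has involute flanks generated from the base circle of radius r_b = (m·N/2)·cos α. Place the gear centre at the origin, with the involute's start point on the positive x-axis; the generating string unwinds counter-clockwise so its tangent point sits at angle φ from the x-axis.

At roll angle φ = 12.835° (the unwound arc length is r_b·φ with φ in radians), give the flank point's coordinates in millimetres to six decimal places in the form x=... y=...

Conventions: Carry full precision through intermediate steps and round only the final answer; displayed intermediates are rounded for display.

x=10.280223 y=0.037402

recognized (one wheel, involute flank): single-mesh tooth geometry, m = 1.669, N = 13
pitch radius r_p = m·N/2 = 1.669·13/2 = 10.848500
base radius r_b = r_p·cos α = 10.848500·cos 22.376° = 10.031668
roll angle φ = 12.835° = 0.22401301 rad
x = r_b·(cos φ + φ·sin φ) = 10.280223
y = r_b·(sin φ − φ·cos φ) = 0.037402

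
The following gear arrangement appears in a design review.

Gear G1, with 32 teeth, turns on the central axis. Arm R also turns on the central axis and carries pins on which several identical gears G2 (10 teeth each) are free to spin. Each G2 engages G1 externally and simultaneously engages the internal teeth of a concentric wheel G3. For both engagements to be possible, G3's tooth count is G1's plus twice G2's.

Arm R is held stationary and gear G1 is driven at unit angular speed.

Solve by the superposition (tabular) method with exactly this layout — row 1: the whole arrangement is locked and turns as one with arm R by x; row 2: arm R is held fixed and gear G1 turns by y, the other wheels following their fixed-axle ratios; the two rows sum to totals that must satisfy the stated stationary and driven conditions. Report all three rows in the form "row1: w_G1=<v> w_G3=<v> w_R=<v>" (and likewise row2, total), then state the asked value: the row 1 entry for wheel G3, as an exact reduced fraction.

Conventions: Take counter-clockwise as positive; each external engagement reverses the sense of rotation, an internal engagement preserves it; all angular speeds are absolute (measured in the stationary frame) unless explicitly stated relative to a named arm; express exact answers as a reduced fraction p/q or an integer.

row1: w_G1=0 w_G3=0 w_R=0
row2: w_G1=1 w_G3=-8/13 w_R=0
total: w_G1=1 w_G3=-8/13 w_R=0
asked value: 0

recognized (axles ride arm R): planetary set, 32/10/52 teeth
row 1 (train locked, turned with arm): all members turn x
row 2 (arm held, sun turns y): ω_ring = −(32/52)·y, ω_arm = 0
boundary: total ω_arm = x = 0 and total ω_sun = x + y = 1  ⇒  y = 1, x = 0
row 2 ring = −(32/52)·1 = -8/13
totals (row 1 + row 2): sun 0 + 1 = 1, ring 0 + (-8/13) = -8/13, arm 0 + 0 = 0
asked cell (row1, ring) = 0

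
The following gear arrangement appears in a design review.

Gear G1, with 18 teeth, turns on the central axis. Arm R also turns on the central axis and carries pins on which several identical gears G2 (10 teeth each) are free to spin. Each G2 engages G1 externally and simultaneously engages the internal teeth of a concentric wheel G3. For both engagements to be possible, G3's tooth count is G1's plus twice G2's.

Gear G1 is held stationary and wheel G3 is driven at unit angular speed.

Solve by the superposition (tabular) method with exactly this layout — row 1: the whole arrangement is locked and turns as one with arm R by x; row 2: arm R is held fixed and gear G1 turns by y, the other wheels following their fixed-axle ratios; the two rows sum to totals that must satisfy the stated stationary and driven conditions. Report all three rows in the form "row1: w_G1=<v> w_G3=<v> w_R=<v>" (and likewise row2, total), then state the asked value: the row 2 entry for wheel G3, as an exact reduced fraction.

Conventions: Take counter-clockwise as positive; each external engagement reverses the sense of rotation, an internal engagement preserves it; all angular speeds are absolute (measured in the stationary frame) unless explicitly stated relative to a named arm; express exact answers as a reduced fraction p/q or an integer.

row1: w_G1=19/28 w_G3=19/28 w_R=19/28
row2: w_G1=-19/28 w_G3=9/28 w_R=0
total: w_G1=0 w_G3=1 w_R=19/28
asked value: 9/28

planetary set (18T centre, 10T on arm, 38T internal) — Willis relation
row 1 (train locked, turned with arm): all members turn x
row 2 (arm held, sun turns y): ω_ring = −(18/38)·y, ω_arm = 0
boundary: total ω_sun = x + y = 0 and total ω_ring = x − (18/38)·y = 1  ⇒  y = -19/28, x = 19/28
row 2 ring = −(18/38)·(-19/28) = 9/28
totals (row 1 + row 2): sun 19/28 + (-19/28) = 0, ring 19/28 + 9/28 = 1, arm 19/28 + 0 = 19/28
asked cell (row2, ring) = 9/28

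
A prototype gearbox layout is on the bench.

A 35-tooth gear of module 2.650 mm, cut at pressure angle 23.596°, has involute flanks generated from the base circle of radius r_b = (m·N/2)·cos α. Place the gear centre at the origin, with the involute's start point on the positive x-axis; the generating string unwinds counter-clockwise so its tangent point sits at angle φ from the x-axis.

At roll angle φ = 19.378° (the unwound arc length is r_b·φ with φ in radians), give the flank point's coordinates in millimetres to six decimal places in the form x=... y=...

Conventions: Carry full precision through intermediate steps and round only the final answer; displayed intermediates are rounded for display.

single-mesh involute tooth geometry (35T wheel at module 2.650)
pitch radius r_p = m·N/2 = 2.650·35/2 = 46.375000
base radius r_b = r_p·cos α = 46.375000·cos 23.596° = 42.497618
roll angle φ = 19.378° = 0.33820990 rad
x = r_b·(cos φ + φ·sin φ) = 44.859117
y = r_b·(sin φ − φ·cos φ) = 0.541784

x=44.859117 y=0.541784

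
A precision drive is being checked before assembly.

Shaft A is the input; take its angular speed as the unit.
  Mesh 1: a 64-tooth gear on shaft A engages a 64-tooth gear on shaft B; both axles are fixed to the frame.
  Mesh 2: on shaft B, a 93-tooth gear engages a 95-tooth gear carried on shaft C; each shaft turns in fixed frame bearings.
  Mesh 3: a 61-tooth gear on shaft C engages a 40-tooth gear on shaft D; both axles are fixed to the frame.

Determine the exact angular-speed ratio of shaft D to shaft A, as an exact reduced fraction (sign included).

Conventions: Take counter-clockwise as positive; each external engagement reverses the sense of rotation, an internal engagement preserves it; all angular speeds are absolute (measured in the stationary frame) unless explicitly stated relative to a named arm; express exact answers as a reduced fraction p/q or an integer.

class = fixed-axis compound train [3 meshes; 3 ratios multiply, 3 sense flips]
mesh 1 [64T→64T]: running ratio 1, sense −
mesh 2 [93T→95T]: running ratio 93/95, sense +
mesh 3 [61T→40T]: running ratio 5673/3800, sense −
ω_out/ω_in = -5673/3800

-5673/3800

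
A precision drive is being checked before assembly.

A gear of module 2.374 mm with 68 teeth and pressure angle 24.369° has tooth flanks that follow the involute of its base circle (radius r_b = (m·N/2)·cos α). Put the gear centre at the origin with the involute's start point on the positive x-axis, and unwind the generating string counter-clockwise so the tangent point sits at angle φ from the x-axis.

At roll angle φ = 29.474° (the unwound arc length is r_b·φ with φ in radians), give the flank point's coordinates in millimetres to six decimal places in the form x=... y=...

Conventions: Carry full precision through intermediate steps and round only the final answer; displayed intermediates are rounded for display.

x=82.618873 y=3.248818

single-mesh involute tooth geometry (68T wheel at module 2.374)
pitch radius r_p = m·N/2 = 2.374·68/2 = 80.716000
base radius r_b = r_p·cos α = 80.716000·cos 24.369° = 73.524773
roll angle φ = 29.474° = 0.51441834 rad
x = r_b·(cos φ + φ·sin φ) = 82.618873
y = r_b·(sin φ − φ·cos φ) = 3.248818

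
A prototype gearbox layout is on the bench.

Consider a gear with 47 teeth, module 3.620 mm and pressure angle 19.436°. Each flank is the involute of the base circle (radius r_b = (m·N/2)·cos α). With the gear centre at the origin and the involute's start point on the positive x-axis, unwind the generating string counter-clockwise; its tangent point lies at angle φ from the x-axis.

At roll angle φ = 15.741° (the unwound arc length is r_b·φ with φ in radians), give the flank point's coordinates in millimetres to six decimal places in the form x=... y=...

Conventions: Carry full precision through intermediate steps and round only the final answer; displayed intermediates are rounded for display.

x=83.192791 y=0.550327

class = single-mesh tooth geometry [base-circle involute, m = 3.620, 47T]
pitch radius r_p = m·N/2 = 3.620·47/2 = 85.070000
base radius r_b = r_p·cos α = 85.070000·cos 19.436° = 80.222181
roll angle φ = 15.741° = 0.27473228 rad
x = r_b·(cos φ + φ·sin φ) = 83.192791
y = r_b·(sin φ − φ·cos φ) = 0.550327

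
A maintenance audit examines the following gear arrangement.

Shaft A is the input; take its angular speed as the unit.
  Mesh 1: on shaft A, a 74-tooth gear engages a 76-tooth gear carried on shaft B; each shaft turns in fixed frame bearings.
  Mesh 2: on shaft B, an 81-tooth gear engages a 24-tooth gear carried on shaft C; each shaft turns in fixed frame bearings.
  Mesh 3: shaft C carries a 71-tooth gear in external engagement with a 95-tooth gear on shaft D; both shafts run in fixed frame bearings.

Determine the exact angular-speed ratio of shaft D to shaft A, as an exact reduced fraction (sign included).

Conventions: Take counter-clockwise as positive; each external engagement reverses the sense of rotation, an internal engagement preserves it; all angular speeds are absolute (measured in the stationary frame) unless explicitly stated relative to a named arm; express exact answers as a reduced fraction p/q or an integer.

class = fixed-axis compound train [3 meshes; 3 ratios multiply, 3 sense flips]
mesh 1 [74T→76T]: running ratio 37/38, sense −
mesh 2 [81T→24T]: running ratio 999/304, sense +
mesh 3 [71T→95T]: running ratio 70929/28880, sense −
ω_out/ω_in = -70929/28880

-70929/28880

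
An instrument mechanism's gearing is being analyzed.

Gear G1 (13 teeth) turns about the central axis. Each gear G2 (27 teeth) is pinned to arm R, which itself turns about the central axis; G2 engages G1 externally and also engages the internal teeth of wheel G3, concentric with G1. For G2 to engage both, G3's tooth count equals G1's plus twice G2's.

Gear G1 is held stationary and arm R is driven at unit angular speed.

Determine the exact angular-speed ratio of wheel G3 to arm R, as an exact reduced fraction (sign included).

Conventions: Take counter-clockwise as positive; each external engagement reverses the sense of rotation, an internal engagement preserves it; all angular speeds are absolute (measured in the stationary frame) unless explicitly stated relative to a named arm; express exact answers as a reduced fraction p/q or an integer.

recognized (axles ride arm R): planetary set, 13/27/67 teeth
ring teeth: 13 + 2·27 = 67
13(ω_sun−ω_arm) = −67(ω_ring−ω_arm),  ω_sun = 0, ω_arm = 1
ω_ring = 1 − (13/67)(0−1) = 80/67
ω_out/ω_in = 80/67

80/67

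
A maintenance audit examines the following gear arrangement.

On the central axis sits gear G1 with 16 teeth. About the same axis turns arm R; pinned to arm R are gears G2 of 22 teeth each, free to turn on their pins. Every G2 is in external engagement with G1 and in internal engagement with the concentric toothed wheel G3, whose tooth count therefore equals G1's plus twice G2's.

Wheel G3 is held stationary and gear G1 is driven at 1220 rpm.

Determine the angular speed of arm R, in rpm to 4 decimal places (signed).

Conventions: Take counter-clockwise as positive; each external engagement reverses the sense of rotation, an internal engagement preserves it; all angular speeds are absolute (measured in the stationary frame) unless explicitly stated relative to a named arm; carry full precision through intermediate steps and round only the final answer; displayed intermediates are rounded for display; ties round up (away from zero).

+256.8421 rpm

class = planetary set [G3 = 16+2·22 = 60; Willis about the carrier]
normalise by the input: solve with ω_sun = 1, then scale by 1220 rpm
ring teeth: 16 + 2·22 = 60
16(ω_sun−ω_arm) = −60(ω_ring−ω_arm),  ω_ring = 0, ω_sun = 1
16(1−ω_arm) = −60(0−ω_arm)  ⇒  76·ω_arm = 16  ⇒  ω_arm = 4/19
scale: ω_arm = 4/19 × 1220 rpm = +256.8421 rpm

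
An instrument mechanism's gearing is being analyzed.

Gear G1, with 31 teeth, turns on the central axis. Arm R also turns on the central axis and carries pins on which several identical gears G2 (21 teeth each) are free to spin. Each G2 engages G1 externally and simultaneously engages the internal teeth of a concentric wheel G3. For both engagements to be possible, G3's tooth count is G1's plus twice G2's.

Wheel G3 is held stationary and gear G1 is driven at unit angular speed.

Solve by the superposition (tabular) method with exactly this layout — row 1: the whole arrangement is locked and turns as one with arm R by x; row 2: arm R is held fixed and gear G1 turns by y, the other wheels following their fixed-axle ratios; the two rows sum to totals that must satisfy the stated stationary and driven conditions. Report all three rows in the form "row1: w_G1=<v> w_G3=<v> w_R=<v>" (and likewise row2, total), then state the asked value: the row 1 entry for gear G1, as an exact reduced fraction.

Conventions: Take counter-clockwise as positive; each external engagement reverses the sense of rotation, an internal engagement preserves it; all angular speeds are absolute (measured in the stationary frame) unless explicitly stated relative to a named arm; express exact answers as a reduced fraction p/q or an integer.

row1: w_G1=31/104 w_G3=31/104 w_R=31/104
row2: w_G1=73/104 w_G3=-31/104 w_R=0
total: w_G1=1 w_G3=0 w_R=31/104
asked value: 31/104

planetary set (31T centre, 21T on arm, 73T internal) — Willis relation
row 1 — lock + rotate with arm: ω_sun = ω_ring = ω_arm = x
row 2 (arm held, sun turns y): ω_ring = −(31/73)·y, ω_arm = 0
boundary: total ω_ring = x − (31/73)·y = 0 and total ω_sun = x + y = 1  ⇒  y = 73/104, x = 31/104
row 2 ring = −(31/73)·73/104 = -31/104
totals (row 1 + row 2): sun 31/104 + 73/104 = 1, ring 31/104 + (-31/104) = 0, arm 31/104 + 0 = 31/104
asked cell (row1, sun) = 31/104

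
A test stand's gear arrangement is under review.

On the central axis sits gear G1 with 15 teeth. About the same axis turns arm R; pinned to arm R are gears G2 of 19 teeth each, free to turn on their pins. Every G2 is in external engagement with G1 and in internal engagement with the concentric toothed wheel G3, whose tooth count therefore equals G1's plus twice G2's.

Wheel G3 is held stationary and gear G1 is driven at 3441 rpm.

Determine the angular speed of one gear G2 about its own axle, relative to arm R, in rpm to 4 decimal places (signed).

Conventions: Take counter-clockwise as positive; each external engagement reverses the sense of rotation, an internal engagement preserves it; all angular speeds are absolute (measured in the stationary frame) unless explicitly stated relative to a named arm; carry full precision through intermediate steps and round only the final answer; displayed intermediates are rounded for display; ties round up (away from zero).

-2117.3336 rpm

class = planetary set [G3 = 15+2·19 = 53; Willis about the carrier]
normalise by the input: solve with ω_sun = 1, then scale by 3441 rpm
ring teeth: 15 + 2·19 = 53
15(ω_sun−ω_arm) = −53(ω_ring−ω_arm),  ω_ring = 0, ω_sun = 1
15(1−ω_arm) = −53(0−ω_arm)  ⇒  68·ω_arm = 15  ⇒  ω_arm = 15/68
sun–planet mesh: 15·(1−15/68) = −19·(ω_p−ω_arm)  ⇒  ω_p−ω_arm = -795/1292
scale: ω_p−ω_arm = -795/1292 × 3441 rpm = -2117.3336 rpm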